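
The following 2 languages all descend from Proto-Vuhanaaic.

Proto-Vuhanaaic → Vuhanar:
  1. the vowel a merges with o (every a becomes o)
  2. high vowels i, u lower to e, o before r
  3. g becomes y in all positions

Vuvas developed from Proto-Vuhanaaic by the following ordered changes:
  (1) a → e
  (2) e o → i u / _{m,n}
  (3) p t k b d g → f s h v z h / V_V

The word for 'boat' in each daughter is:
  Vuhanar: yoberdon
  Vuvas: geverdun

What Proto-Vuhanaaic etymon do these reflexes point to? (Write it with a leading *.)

*gaberdon

Position 7: Vuhanar has o, Vuvas has u. Taking the neighbouring segments as reconstructed: Vuhanar o could go back to *a or *o; Vuvas u could go back to *o or *u — the one source consistent with every daughter is *o.
Position 1: Vuhanar has y, Vuvas has g. Vuvas preserves g here (none of its changes turn any other segment into g), so the proto-segment is *g.
This points to *gaberdon. Verify forward in each daughter:
Vuhanar: *gaberdon
  gaberdon → goberdon   [vowel merger]
  goberdon (rule 2 does not apply)
  goberdon → yoberdon   [unconditioned shift]
  giving Vuhanar yoberdon.
Vuvas: *gaberdon
  gaberdon → geberdon   [vowel merger]
  geberdon → geberdun   [pre-nasal raising]
  geberdun → geverdun   [intervocalic lenition]
  giving Vuvas geverdun.
*gaberdon is the unique common source.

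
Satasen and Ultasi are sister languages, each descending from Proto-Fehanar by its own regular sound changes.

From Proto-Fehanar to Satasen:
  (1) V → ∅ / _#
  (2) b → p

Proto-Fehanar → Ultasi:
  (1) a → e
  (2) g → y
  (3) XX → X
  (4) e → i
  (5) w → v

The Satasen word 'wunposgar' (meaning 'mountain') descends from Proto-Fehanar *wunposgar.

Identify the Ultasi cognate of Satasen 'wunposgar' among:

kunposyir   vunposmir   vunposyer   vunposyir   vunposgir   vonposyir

vunposyir

Ultasi: *wunposgar
  wunposgar → wunposger   [vowel merger]
  wunposger → wunposyer   [unconditioned shift]
  wunposyer (rule 3 does not apply)
  wunposyer → wunposyir   [vowel merger]
  wunposyir → vunposyir   [unconditioned shift]
  giving Ultasi vunposyir.
Among the options, 'vunposyir' alone shows every Ultasi change applied in order.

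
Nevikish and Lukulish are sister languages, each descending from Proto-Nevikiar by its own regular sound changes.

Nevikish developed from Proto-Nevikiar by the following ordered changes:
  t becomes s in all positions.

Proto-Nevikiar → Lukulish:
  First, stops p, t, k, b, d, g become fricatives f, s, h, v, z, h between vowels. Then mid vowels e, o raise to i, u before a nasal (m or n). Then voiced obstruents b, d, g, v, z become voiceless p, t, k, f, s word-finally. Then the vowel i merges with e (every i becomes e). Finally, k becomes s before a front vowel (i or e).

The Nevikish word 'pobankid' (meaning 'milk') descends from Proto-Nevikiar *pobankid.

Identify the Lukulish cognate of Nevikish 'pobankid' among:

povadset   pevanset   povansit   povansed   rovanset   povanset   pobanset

povanset

Lukulish: start from *pobankid.
  rule 1 (intervocalic lenition): pobankid → povankid
  rule 2: no change — povankid
  rule 3 (final devoicing): povankid → povankit
  rule 4 (vowel merger): povankit → povanket
  rule 5 (palatalisation): povanket → povanset
  ⇒ Lukulish povanset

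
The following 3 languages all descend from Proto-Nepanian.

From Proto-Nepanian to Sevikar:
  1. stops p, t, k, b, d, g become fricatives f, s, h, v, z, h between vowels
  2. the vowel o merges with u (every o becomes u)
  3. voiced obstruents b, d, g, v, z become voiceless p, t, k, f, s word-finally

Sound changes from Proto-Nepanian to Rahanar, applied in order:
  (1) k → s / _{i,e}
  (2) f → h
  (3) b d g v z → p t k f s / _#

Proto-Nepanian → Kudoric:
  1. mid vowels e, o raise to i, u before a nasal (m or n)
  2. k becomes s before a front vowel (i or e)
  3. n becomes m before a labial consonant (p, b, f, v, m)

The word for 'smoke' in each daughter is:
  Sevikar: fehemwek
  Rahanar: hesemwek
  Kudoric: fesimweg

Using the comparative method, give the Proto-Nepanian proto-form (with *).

Position 4: Sevikar has e, Rahanar has e, Kudoric has i. Sevikar preserves e here (none of its changes turn any other segment into e), so the proto-segment is *e.
Position 8: Sevikar has k, Rahanar has k, Kudoric has g. Kudoric preserves g here (none of its changes turn any other segment into g), so the proto-segment is *g.
Position 3: Sevikar has h, Rahanar has s, Kudoric has s. Taking the neighbouring segments as reconstructed: Sevikar h could go back to *k or *g or *h; Rahanar s could go back to *k or *s; Kudoric s could go back to *k or *s — the one source consistent with every daughter is *k.
Verify the candidate proto-form against each daughter:
Sevikar: *fekemweg > fehemweg > fehemwek  (by intervocalic lenition, final devoicing)
Rahanar: start from *fekemweg.
  rule 1 (palatalisation): fekemweg → fesemweg
  rule 2 (unconditioned shift): fesemweg → hesemweg
  rule 3 (final devoicing): hesemweg → hesemwek
  ⇒ Rahanar hesemwek
Kudoric: start from *fekemweg.
  rule 1 (pre-nasal raising): fekemweg → fekimweg
  rule 2 (palatalisation): fekimweg → fesimweg
  rule 3: no change — fesimweg
  ⇒ Kudoric fesimweg
Only *fekemweg yields all of Sevikar fehemwek, Rahanar hesemwek, Kudoric fesimweg.

*fekemweg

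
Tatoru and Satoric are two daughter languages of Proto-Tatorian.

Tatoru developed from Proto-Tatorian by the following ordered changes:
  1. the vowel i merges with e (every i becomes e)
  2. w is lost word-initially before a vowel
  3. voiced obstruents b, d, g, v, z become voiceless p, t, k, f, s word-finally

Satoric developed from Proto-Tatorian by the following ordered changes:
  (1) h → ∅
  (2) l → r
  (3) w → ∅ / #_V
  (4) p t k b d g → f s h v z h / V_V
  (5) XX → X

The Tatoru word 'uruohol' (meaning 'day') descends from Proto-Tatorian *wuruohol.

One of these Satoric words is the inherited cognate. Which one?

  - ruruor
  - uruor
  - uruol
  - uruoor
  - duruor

Satoric: start from *wuruohol.
  rule 1 (h-loss): wuruohol → wuruool
  rule 2 (unconditioned shift): wuruool → wuruoor
  rule 3 (glide loss): wuruoor → uruoor
  rule 4: no change — uruoor
  rule 5 (degemination): uruoor → uruor
  ⇒ Satoric uruor

uruor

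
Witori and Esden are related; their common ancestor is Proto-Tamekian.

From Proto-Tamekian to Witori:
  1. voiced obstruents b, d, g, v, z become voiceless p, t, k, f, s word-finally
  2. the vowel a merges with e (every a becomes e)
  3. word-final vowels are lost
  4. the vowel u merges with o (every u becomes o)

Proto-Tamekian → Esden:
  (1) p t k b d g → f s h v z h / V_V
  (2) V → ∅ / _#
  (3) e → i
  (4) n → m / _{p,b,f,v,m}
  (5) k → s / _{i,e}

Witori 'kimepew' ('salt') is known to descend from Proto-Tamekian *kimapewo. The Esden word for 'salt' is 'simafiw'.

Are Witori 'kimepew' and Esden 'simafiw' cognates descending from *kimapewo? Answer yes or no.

yes

Derive the expected Esden reflex of *kimapewo:
Esden: *kimapewo
  kimapewo → kimafewo   [intervocalic lenition]
  kimafewo → kimafew   [apocope]
  kimafew → kimafiw   [vowel merger]
  kimafiw (rule 4 does not apply)
  kimafiw → simafiw   [palatalisation]
  giving Esden simafiw.
Esden 'simafiw' matches the regular reflex exactly, so the pair is cognate.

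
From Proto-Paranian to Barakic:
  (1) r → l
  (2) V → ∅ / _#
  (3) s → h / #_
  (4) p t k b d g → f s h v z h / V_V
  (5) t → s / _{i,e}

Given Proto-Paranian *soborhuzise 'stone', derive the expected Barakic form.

Barakic: *soborhuzise > sobolhuzise > sobolhuzis > hobolhuzis > hovolhuzis  (by unconditioned shift, apocope, debuccalisation, intervocalic lenition)

hovolhuzis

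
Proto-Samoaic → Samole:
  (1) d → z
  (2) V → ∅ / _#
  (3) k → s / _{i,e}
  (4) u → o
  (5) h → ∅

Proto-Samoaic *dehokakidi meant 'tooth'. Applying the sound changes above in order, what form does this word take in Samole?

zeokasiz

Samole: start from *dehokakidi.
  rule 1 (unconditioned shift): dehokakidi → zehokakizi
  rule 2 (apocope): zehokakizi → zehokakiz
  rule 3 (palatalisation): zehokakiz → zehokasiz
  rule 4: no change — zehokasiz
  rule 5 (h-loss): zehokasiz → zeokasiz
  ⇒ Samole zeokasiz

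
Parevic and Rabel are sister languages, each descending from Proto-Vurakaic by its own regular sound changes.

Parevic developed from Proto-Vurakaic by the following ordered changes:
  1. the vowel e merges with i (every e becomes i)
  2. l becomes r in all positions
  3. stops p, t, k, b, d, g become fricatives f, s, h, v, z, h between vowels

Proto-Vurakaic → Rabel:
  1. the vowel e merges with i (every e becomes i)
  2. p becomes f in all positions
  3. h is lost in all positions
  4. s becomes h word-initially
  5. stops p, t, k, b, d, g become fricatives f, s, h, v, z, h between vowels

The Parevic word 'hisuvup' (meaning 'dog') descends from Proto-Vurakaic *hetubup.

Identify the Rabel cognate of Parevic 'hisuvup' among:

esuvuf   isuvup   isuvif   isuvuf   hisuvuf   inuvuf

Rabel: *hetubup
  hetubup → hitubup   [vowel merger]
  hitubup → hitubuf   [unconditioned shift]
  hitubuf → itubuf   [h-loss]
  itubuf (rule 4 does not apply)
  itubuf → isuvuf   [intervocalic lenition]
  giving Rabel isuvuf.

isuvuf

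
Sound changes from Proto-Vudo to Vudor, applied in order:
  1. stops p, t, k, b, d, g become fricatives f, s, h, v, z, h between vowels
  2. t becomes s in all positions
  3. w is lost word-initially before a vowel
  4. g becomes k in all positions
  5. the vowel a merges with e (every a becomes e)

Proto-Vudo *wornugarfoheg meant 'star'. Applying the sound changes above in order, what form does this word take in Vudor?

Vudor: *wornugarfoheg
  wornugarfoheg → wornuharfoheg   [intervocalic lenition]
  wornuharfoheg (rule 2 does not apply)
  wornuharfoheg → ornuharfoheg   [glide loss]
  ornuharfoheg → ornuharfohek   [unconditioned shift]
  ornuharfohek → ornuherfohek   [vowel merger]
  giving Vudor ornuherfohek.

ornuherfohek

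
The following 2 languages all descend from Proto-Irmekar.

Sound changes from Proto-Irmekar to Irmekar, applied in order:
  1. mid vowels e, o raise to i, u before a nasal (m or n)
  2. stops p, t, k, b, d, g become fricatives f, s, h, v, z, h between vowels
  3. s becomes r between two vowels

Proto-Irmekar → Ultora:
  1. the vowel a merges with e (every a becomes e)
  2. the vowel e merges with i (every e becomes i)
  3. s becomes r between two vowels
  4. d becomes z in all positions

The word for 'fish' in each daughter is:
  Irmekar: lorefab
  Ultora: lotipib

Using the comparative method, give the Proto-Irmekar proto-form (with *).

Position 4: Irmekar has e, Ultora has i. Irmekar preserves e here (none of its changes turn any other segment into e), so the proto-segment is *e.
Position 6: Irmekar has a, Ultora has i. Irmekar preserves a here (none of its changes turn any other segment into a), so the proto-segment is *a.
Verify the candidate proto-form against each daughter:
Irmekar: *lotepab > losefab > lorefab  (by intervocalic lenition, rhotacism)
Ultora: *lotepab > lotepeb > lotipib  (by vowel merger, vowel merger)
No other proto-form is consistent with every reflex, so the reconstruction is *lotepab.

*lotepab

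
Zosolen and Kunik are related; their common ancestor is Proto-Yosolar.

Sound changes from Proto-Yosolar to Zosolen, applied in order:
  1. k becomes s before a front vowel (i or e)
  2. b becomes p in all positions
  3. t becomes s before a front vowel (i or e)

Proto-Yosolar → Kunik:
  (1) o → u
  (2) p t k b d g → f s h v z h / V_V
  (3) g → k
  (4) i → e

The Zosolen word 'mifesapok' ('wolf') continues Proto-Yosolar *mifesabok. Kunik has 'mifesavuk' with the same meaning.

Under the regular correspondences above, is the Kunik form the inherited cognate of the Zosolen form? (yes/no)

no

Derive the expected Kunik reflex of *mifesabok:
Kunik: *mifesabok > mifesabuk > mifesavuk > mefesavuk  (by vowel merger, intervocalic lenition, vowel merger)
The regular Kunik reflex would be 'mefesavuk', but the attested form is 'mifesavuk'. The correspondence is irregular, so they are not cognates (the Kunik form has a different source).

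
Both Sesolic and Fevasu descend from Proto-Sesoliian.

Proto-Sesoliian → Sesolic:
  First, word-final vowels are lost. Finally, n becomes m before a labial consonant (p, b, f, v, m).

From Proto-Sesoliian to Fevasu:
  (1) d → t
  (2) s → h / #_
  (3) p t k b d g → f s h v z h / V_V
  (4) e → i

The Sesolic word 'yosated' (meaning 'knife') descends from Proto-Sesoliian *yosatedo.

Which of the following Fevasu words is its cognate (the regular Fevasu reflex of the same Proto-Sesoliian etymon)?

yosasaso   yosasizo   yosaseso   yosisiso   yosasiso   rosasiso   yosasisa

yosasiso

Fevasu: start from *yosatedo.
  rule 1 (unconditioned shift): yosatedo → yosateto
  rule 2: no change — yosateto
  rule 3 (intervocalic lenition): yosateto → yosaseso
  rule 4 (vowel merger): yosaseso → yosasiso
  ⇒ Fevasu yosasiso
Among the options, 'yosasiso' alone shows every Fevasu change applied in order.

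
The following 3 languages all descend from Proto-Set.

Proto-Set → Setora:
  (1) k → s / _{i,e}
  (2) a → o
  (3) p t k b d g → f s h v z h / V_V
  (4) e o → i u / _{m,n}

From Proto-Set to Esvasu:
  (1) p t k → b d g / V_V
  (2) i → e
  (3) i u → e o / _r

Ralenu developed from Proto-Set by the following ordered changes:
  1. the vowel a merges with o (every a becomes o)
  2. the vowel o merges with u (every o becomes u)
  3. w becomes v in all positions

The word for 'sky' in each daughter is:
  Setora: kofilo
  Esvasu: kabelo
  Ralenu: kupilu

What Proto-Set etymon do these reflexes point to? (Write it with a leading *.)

Position 6: Setora has o, Esvasu has o, Ralenu has u. Taking the neighbouring segments as reconstructed: Setora o could go back to *a or *o; Esvasu o can only go back to *o; Ralenu u could go back to *a or *o or *u — the one source consistent with every daughter is *o.
Position 4: Setora has i, Esvasu has e, Ralenu has i. Ralenu preserves i here (none of its changes turn any other segment into i), so the proto-segment is *i.
Position 3: Setora has f, Esvasu has b, Ralenu has p. Ralenu preserves p here (none of its changes turn any other segment into p), so the proto-segment is *p.
This points to *kapilo. Verify forward in each daughter:
Setora: *kapilo > kopilo > kofilo  (by vowel merger, intervocalic lenition)
Esvasu: *kapilo
  kapilo → kabilo   [intervocalic voicing]
  kabilo → kabelo   [vowel merger]
  kabelo (rule 3 does not apply)
  giving Esvasu kabelo.
Ralenu: *kapilo
  kapilo → kopilo   [vowel merger]
  kopilo → kupilu   [vowel merger]
  kupilu (rule 3 does not apply)
  giving Ralenu kupilu.
*kapilo is the unique common source.

*kapilo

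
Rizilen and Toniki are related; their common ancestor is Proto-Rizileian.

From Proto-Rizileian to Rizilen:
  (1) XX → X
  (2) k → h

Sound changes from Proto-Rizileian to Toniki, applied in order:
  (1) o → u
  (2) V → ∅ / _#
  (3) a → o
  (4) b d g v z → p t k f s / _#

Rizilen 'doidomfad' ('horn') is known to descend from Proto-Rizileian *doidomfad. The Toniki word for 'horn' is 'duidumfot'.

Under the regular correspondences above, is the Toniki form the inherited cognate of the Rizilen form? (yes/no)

yes

Derive the expected Toniki reflex of *doidomfad:
Toniki: start from *doidomfad.
  rule 1 (vowel merger): doidomfad → duidumfad
  rule 2: no change — duidumfad
  rule 3 (vowel merger): duidumfad → duidumfod
  rule 4 (final devoicing): duidumfod → duidumfot
  ⇒ Toniki duidumfot
Toniki 'duidumfot' matches the regular reflex exactly, so the pair is cognate.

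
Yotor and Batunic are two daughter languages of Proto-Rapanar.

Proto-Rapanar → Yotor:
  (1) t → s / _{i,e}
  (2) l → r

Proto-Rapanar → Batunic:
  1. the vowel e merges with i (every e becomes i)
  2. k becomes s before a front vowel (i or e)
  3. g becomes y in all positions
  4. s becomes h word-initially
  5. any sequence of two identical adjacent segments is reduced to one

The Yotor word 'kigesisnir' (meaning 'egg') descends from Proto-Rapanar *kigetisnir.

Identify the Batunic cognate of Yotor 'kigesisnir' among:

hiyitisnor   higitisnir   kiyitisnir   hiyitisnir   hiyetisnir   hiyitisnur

hiyitisnir

Batunic: start from *kigetisnir.
  rule 1 (vowel merger): kigetisnir → kigitisnir
  rule 2 (palatalisation): kigitisnir → sigitisnir
  rule 3 (unconditioned shift): sigitisnir → siyitisnir
  rule 4 (debuccalisation): siyitisnir → hiyitisnir
  rule 5: no change — hiyitisnir
  ⇒ Batunic hiyitisnir
The other candidates each miss or misapply at least one Batunic change.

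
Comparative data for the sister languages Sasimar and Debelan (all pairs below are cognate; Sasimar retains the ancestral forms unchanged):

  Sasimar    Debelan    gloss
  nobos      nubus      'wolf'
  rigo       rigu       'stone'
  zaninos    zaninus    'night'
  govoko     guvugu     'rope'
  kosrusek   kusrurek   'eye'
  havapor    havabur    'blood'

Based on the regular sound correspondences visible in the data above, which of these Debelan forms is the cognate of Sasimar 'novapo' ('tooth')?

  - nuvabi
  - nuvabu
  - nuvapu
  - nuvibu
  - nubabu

govoko ~ guvugu — Sasimar o corresponds to Debelan u after a consonant, before a labial obstruent.
havapor ~ havabur — Sasimar p corresponds to Debelan b between vowels (before a back vowel).
rigo ~ rigu, govoko ~ guvugu — Sasimar o corresponds to Debelan u word-finally.
Applying these to Sasimar 'novapo':
  novapo → nuvapo   (o→u after a consonant, before a labial obstruent)
  nuvapo → nuvabo   (p→b between vowels (before a back vowel))
  nuvabo → nuvabu   (o→u word-finally)
So the Debelan cognate is 'nuvabu'.

nuvabu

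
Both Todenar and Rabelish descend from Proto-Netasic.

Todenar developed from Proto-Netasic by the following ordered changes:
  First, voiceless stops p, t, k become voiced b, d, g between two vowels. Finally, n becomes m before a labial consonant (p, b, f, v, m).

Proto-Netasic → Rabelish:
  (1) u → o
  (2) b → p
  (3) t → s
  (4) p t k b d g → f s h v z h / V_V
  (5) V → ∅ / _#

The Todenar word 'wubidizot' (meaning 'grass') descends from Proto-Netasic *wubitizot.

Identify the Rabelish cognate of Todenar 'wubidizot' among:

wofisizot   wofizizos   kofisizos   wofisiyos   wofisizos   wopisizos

wofisizos

Rabelish: *wubitizot
  wubitizot → wobitizot   [vowel merger]
  wobitizot → wopitizot   [unconditioned shift]
  wopitizot → wopisizos   [unconditioned shift]
  wopisizos → wofisizos   [intervocalic lenition]
  wofisizos (rule 5 does not apply)
  giving Rabelish wofisizos.
Among the options, 'wofisizos' alone shows every Rabelish change applied in order.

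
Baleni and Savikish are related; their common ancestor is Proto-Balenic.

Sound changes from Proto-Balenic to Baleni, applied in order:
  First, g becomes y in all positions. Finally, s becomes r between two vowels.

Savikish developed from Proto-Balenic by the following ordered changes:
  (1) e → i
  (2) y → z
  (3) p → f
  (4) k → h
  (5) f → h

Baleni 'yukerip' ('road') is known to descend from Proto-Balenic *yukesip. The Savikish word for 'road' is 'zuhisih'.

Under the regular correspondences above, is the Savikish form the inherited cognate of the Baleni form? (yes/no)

Derive the expected Savikish reflex of *yukesip:
Savikish: start from *yukesip.
  rule 1 (vowel merger): yukesip → yukisip
  rule 2 (unconditioned shift): yukisip → zukisip
  rule 3 (unconditioned shift): zukisip → zukisif
  rule 4 (unconditioned shift): zukisif → zuhisif
  rule 5 (unconditioned shift): zuhisif → zuhisih
  ⇒ Savikish zuhisih
Savikish 'zuhisih' matches the regular reflex exactly, so the pair is cognate.

yes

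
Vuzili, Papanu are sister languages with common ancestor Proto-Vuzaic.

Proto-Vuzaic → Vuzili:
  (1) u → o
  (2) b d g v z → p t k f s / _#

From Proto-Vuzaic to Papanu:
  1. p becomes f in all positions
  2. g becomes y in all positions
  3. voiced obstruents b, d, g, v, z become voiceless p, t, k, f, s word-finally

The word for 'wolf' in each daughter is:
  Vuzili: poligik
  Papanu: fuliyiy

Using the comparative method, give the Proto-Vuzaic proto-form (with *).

*puligig

Position 1: Vuzili has p, Papanu has f. Taking the neighbouring segments as reconstructed: Vuzili p can only go back to *p; Papanu f could go back to *p or *f — the one source consistent with every daughter is *p.
Position 7: Vuzili has k, Papanu has y. Taking the neighbouring segments as reconstructed: Vuzili k could go back to *k or *g; Papanu y could go back to *g or *y — the one source consistent with every daughter is *g.
This points to *puligig. Verify forward in each daughter:
Vuzili: start from *puligig.
  rule 1 (vowel merger): puligig → poligig
  rule 2 (final devoicing): poligig → poligik
  ⇒ Vuzili poligik
Papanu: *puligig > fuligig > fuliyiy  (by unconditioned shift, unconditioned shift)
*puligig is the unique common source.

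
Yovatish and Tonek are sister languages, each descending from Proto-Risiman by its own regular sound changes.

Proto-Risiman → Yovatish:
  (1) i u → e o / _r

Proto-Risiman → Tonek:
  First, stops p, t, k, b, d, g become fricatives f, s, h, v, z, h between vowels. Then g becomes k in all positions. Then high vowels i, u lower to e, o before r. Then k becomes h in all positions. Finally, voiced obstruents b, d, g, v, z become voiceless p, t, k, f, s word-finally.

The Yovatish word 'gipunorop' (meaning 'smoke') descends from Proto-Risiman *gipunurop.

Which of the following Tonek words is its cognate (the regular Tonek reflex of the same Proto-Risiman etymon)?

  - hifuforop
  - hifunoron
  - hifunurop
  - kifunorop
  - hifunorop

Tonek: *gipunurop
  gipunurop → gifunurop   [intervocalic lenition]
  gifunurop → kifunurop   [unconditioned shift]
  kifunurop → kifunorop   [pre-rhotic lowering]
  kifunorop → hifunorop   [unconditioned shift]
  hifunorop (rule 5 does not apply)
  giving Tonek hifunorop.
The other candidates each miss or misapply at least one Tonek change.

hifunorop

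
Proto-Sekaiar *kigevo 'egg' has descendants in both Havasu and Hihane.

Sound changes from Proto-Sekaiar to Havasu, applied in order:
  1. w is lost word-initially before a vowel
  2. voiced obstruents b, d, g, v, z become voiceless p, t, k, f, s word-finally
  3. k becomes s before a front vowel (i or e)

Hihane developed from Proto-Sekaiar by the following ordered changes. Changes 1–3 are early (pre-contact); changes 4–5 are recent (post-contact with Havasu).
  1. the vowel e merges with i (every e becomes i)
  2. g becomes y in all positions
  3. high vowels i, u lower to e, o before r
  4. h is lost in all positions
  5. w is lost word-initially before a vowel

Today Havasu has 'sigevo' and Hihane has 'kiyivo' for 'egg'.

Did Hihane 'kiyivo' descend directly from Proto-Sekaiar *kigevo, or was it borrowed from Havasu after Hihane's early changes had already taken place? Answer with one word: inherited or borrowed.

If inherited, *kigevo would pass through all of Hihane's changes:
Hihane: start from *kigevo.
  rule 1 (vowel merger): kigevo → kigivo
  rule 2 (unconditioned shift): kigivo → kiyivo
  rule 3: no change — kiyivo
  rule 4: no change — kiyivo
  rule 5: no change — kiyivo
  ⇒ Hihane kiyivo
If borrowed from Havasu 'sigevo' after the early changes, it would undergo only the recent ones:
  rule 4 (h-loss): no change (sigevo)
  rule 5 (glide loss): no change (sigevo)
  ⇒ as a loan: sigevo
Hihane 'kiyivo' matches the inherited outcome exactly, so it is an inherited cognate, not a loan.

inherited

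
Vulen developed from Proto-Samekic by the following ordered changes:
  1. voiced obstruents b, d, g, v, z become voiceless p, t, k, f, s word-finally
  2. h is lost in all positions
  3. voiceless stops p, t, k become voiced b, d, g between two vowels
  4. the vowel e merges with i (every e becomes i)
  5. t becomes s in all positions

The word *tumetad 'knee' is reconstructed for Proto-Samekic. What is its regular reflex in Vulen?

sumidas

Vulen: start from *tumetad.
  rule 1 (final devoicing): tumetad → tumetat
  rule 2: no change — tumetat
  rule 3 (intervocalic voicing): tumetat → tumedat
  rule 4 (vowel merger): tumedat → tumidat
  rule 5 (unconditioned shift): tumidat → sumidas
  ⇒ Vulen sumidas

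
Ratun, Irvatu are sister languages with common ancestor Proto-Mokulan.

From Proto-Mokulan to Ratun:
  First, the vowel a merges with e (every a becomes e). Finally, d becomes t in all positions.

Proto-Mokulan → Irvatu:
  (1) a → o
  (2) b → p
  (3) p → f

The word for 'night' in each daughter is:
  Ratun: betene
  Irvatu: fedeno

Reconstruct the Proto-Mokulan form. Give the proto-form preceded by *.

Position 6: Ratun has e, Irvatu has o. Taking the neighbouring segments as reconstructed: Ratun e could go back to *a or *e; Irvatu o could go back to *a or *o — the one source consistent with every daughter is *a.
Position 1: Ratun has b, Irvatu has f. Ratun preserves b here (none of its changes turn any other segment into b), so the proto-segment is *b.
Position 3: Ratun has t, Irvatu has d. Irvatu preserves d here (none of its changes turn any other segment into d), so the proto-segment is *d.
Verify the candidate proto-form against each daughter:
Ratun: *bedena
  bedena → bedene   [vowel merger]
  bedene → betene   [unconditioned shift]
  giving Ratun betene.
Irvatu: *bedena > bedeno > pedeno > fedeno  (by vowel merger, unconditioned shift, unconditioned shift)
Only *bedena yields all of Ratun betene, Irvatu fedeno.

*bedena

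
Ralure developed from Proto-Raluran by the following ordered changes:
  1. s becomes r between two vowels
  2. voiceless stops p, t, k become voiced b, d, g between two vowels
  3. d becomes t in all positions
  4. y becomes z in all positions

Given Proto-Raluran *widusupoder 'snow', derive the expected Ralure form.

Ralure: *widusupoder
  widusupoder → widurupoder   [rhotacism]
  widurupoder → widuruboder   [intervocalic voicing]
  widuruboder → wituruboter   [unconditioned shift]
  wituruboter (rule 4 does not apply)
  giving Ralure wituruboter.

wituruboter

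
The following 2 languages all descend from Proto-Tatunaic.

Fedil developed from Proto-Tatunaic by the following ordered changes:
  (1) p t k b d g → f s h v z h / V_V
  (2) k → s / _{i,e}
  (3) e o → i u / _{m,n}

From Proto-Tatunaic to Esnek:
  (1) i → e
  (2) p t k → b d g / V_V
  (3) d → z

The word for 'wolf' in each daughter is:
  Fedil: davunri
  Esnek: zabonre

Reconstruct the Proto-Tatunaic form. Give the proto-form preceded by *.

*dabonri

Position 1: Fedil has d, Esnek has z. Fedil preserves d here (none of its changes turn any other segment into d), so the proto-segment is *d.
Position 4: Fedil has u, Esnek has o. Esnek preserves o here (none of its changes turn any other segment into o), so the proto-segment is *o.
This points to *dabonri. Verify forward in each daughter:
Fedil: *dabonri > davonri > davunri  (by intervocalic lenition, pre-nasal raising)
Esnek: *dabonri
  dabonri → dabonre   [vowel merger]
  dabonre (rule 2 does not apply)
  dabonre → zabonre   [unconditioned shift]
  giving Esnek zabonre.
Only *dabonri yields all of Fedil davunri, Esnek zabonre.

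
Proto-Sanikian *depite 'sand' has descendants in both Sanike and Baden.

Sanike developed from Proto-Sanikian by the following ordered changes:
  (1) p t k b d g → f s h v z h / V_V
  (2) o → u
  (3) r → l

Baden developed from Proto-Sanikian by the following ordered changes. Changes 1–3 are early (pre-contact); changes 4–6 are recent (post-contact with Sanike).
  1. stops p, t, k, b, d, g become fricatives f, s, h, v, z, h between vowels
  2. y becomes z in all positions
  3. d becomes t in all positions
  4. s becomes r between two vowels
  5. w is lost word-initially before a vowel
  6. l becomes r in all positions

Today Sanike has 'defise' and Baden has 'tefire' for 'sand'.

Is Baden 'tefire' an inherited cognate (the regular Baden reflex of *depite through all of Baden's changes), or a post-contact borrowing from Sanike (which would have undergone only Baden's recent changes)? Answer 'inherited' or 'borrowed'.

If inherited, *depite would pass through all of Baden's changes:
Baden: start from *depite.
  rule 1 (intervocalic lenition): depite → defise
  rule 2: no change — defise
  rule 3 (unconditioned shift): defise → tefise
  rule 4 (rhotacism): tefise → tefire
  rule 5: no change — tefire
  rule 6: no change — tefire
  ⇒ Baden tefire
If borrowed from Sanike 'defise' after the early changes, it would undergo only the recent ones:
  rule 4 (rhotacism): defise → defire
  rule 5 (glide loss): no change (defire)
  rule 6 (unconditioned shift): no change (defire)
  ⇒ as a loan: defire
Baden 'tefire' matches the inherited outcome exactly, so it is an inherited cognate, not a loan.

inherited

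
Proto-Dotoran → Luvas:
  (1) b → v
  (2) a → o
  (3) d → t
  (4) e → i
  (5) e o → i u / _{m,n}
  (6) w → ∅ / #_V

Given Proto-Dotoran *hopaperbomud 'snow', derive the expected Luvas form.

hopopirvumut

Luvas: *hopaperbomud
  hopaperbomud → hopapervomud   [unconditioned shift]
  hopapervomud → hopopervomud   [vowel merger]
  hopopervomud → hopopervomut   [unconditioned shift]
  hopopervomut → hopopirvomut   [vowel merger]
  hopopirvomut → hopopirvumut   [pre-nasal raising]
  hopopirvumut (rule 6 does not apply)
  giving Luvas hopopirvumut.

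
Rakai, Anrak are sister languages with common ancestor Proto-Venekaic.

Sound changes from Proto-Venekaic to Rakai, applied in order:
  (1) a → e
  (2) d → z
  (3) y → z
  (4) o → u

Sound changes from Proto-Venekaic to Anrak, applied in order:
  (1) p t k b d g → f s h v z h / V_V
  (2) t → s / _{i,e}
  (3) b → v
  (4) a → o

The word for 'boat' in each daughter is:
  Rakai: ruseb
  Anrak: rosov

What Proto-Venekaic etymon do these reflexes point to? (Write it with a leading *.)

*rosab

Position 4: Rakai has e, Anrak has o. Taking the neighbouring segments as reconstructed: Rakai e could go back to *a or *e; Anrak o could go back to *a or *o — the one source consistent with every daughter is *a.
Position 5: Rakai has b, Anrak has v. Rakai preserves b here (none of its changes turn any other segment into b), so the proto-segment is *b.
Position 2: Rakai has u, Anrak has o. Taking the neighbouring segments as reconstructed: Rakai u could go back to *o or *u; Anrak o could go back to *a or *o — the one source consistent with every daughter is *o.
Verify the candidate proto-form against each daughter:
Rakai: start from *rosab.
  rule 1 (vowel merger): rosab → roseb
  rule 2: no change — roseb
  rule 3: no change — roseb
  rule 4 (vowel merger): roseb → ruseb
  ⇒ Rakai ruseb
Anrak: *rosab
  rosab (rule 1 does not apply)
  rosab (rule 2 does not apply)
  rosab → rosav   [unconditioned shift]
  rosav → rosov   [vowel merger]
  giving Anrak rosov.
*rosab is the unique common source.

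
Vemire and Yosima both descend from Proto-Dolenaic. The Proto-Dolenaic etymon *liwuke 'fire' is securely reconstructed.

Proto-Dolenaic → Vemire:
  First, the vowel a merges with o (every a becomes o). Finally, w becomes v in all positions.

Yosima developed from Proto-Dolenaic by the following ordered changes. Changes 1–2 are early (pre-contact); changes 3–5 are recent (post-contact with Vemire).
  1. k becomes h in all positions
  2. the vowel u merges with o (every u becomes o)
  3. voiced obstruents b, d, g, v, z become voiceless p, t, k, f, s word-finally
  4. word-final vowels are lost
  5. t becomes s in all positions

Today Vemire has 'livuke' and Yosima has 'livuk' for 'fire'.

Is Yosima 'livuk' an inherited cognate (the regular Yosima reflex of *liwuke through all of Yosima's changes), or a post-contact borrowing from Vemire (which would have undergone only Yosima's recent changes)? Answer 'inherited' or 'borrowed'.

borrowed

If inherited, *liwuke would pass through all of Yosima's changes:
Yosima: *liwuke
  liwuke → liwuhe   [unconditioned shift]
  liwuhe → liwohe   [vowel merger]
  liwohe (rule 3 does not apply)
  liwohe → liwoh   [apocope]
  liwoh (rule 5 does not apply)
  giving Yosima liwoh.
If borrowed from Vemire 'livuke' after the early changes, it would undergo only the recent ones:
  rule 3 (final devoicing): no change (livuke)
  rule 4 (apocope): livuke → livuk
  rule 5 (unconditioned shift): no change (livuk)
  ⇒ as a loan: livuk
Yosima 'livuk' matches the loan outcome 'livuk', not the inherited 'liwoh' — it skipped the early Yosima changes, so it was borrowed from Vemire.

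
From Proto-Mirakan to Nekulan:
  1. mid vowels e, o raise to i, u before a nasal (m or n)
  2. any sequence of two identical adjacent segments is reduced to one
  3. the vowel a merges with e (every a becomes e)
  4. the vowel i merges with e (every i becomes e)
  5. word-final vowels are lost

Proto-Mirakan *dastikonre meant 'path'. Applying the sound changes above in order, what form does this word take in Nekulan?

destekunr

Nekulan: start from *dastikonre.
  rule 1 (pre-nasal raising): dastikonre → dastikunre
  rule 2: no change — dastikunre
  rule 3 (vowel merger): dastikunre → destikunre
  rule 4 (vowel merger): destikunre → destekunre
  rule 5 (apocope): destekunre → destekunr
  ⇒ Nekulan destekunr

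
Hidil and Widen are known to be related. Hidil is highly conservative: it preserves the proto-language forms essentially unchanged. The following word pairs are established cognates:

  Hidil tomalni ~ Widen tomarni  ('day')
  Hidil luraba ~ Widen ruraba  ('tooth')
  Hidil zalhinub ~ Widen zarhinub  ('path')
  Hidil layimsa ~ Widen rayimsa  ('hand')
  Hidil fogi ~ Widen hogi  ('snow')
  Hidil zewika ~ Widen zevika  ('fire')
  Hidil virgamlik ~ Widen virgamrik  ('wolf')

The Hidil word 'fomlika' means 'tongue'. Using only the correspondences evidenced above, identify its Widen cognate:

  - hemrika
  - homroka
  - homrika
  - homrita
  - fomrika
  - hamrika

fogi ~ hogi — Hidil f corresponds to Widen h word-initially before a back vowel.
virgamlik ~ virgamrik — Hidil l corresponds to Widen r after a consonant, before a front vowel.
Applying these to Hidil 'fomlika':
  fomlika → homlika   (f→h word-initially before a back vowel)
  homlika → homrika   (l→r after a consonant, before a front vowel)
So the Widen cognate is 'homrika'.

homrika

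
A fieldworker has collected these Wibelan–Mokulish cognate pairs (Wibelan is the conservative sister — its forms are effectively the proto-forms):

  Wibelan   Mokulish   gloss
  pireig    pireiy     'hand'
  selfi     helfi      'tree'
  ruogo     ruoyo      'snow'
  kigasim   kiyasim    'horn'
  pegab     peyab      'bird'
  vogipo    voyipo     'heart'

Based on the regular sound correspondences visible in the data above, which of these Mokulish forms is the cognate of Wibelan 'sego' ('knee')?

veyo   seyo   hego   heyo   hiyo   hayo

selfi ~ helfi — Wibelan s corresponds to Mokulish h word-initially before a front vowel.
ruogo ~ ruoyo — Wibelan g corresponds to Mokulish y between vowels (before a back vowel).
Applying these to Wibelan 'sego':
  sego → hego   (s→h word-initially before a front vowel)
  hego → heyo   (g→y between vowels (before a back vowel))
So the Mokulish cognate is 'heyo'.

heyo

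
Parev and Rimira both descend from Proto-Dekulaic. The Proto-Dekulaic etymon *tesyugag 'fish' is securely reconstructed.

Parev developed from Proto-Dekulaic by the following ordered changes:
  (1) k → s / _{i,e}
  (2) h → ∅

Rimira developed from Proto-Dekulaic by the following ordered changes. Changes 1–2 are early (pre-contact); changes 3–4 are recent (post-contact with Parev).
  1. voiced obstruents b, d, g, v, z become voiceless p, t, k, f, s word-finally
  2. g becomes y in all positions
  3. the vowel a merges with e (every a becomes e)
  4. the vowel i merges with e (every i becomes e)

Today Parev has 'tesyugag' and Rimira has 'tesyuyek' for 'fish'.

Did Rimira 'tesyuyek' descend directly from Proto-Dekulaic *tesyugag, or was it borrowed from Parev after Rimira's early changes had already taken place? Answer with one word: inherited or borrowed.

inherited

If inherited, *tesyugag would pass through all of Rimira's changes:
Rimira: start from *tesyugag.
  rule 1 (final devoicing): tesyugag → tesyugak
  rule 2 (unconditioned shift): tesyugak → tesyuyak
  rule 3 (vowel merger): tesyuyak → tesyuyek
  rule 4: no change — tesyuyek
  ⇒ Rimira tesyuyek
If borrowed from Parev 'tesyugag' after the early changes, it would undergo only the recent ones:
  rule 3 (vowel merger): tesyugag → tesyugeg
  rule 4 (vowel merger): no change (tesyugeg)
  ⇒ as a loan: tesyugeg
Rimira 'tesyuyek' matches the inherited outcome exactly, so it is an inherited cognate, not a loan.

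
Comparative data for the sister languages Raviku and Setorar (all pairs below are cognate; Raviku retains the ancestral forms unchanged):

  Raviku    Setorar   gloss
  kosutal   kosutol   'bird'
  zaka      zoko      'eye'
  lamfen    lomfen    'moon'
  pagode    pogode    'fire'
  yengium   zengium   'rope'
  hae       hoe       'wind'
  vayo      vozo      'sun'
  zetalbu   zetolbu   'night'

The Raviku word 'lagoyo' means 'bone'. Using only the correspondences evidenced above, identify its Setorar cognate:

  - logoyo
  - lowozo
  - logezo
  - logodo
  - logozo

logozo

kosutal ~ kosutol, zaka ~ zoko — Raviku a corresponds to Setorar o after a consonant, before a consonant other than r, m, n, p, b, f, v.
vayo ~ vozo — Raviku y corresponds to Setorar z between vowels (before a back vowel).
Applying these to Raviku 'lagoyo':
  lagoyo → logoyo   (a→o after a consonant, before a consonant other than r, m, n, p, b, f, v)
  logoyo → logozo   (y→z between vowels (before a back vowel))
So the Setorar cognate is 'logozo'.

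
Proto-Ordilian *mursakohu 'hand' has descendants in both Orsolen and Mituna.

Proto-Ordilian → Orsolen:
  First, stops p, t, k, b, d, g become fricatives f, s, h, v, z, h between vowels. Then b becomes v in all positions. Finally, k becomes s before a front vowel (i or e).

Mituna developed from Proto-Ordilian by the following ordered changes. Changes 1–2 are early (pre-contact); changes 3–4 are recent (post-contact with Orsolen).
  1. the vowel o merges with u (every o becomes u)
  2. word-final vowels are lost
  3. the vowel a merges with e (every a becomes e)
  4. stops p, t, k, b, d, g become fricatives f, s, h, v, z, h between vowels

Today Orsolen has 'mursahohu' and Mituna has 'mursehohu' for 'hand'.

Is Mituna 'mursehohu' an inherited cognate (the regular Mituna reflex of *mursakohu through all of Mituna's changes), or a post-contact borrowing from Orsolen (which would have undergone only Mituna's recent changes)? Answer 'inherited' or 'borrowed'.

borrowed

If inherited, *mursakohu would pass through all of Mituna's changes:
Mituna: start from *mursakohu.
  rule 1 (vowel merger): mursakohu → mursakuhu
  rule 2 (apocope): mursakuhu → mursakuh
  rule 3 (vowel merger): mursakuh → mursekuh
  rule 4 (intervocalic lenition): mursekuh → mursehuh
  ⇒ Mituna mursehuh
If borrowed from Orsolen 'mursahohu' after the early changes, it would undergo only the recent ones:
  rule 3 (vowel merger): mursahohu → mursehohu
  rule 4 (intervocalic lenition): no change (mursehohu)
  ⇒ as a loan: mursehohu
Mituna 'mursehohu' matches the loan outcome 'mursehohu', not the inherited 'mursehuh' — it skipped the early Mituna changes, so it was borrowed from Orsolen.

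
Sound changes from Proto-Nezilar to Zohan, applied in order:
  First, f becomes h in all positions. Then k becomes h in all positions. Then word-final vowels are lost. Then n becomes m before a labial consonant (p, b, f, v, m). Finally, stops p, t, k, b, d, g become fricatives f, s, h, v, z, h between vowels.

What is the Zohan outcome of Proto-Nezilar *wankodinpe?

Zohan: start from *wankodinpe.
  rule 1: no change — wankodinpe
  rule 2 (unconditioned shift): wankodinpe → wanhodinpe
  rule 3 (apocope): wanhodinpe → wanhodinp
  rule 4 (nasal place assimilation): wanhodinp → wanhodimp
  rule 5 (intervocalic lenition): wanhodimp → wanhozimp
  ⇒ Zohan wanhozimp

wanhozimp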